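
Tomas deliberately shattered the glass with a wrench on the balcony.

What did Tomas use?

a wrench

'with a wrench' marks the instrument of the shattering event.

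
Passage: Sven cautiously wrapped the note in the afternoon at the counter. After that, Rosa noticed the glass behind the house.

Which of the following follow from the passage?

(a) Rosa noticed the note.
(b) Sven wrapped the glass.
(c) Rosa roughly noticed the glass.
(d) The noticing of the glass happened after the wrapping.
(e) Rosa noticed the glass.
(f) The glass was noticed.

(d), (e), (f)

(a) Not entailed — Rosa noticed the glass, not the note; the note belongs to the wrapping event.
(b) Not entailed — Sven wrapped the note, not the glass; the glass belongs to the noticing event.
(c) Not entailed — 'roughly' adds information not in the original event.
(d) Entailed — the narrative places the wrapping before the noticing.
(e) Entailed — the original entails any weakening of itself; this just drops 'behind the house'.
(f) Entailed — every conjunct here is already in the original noticing event.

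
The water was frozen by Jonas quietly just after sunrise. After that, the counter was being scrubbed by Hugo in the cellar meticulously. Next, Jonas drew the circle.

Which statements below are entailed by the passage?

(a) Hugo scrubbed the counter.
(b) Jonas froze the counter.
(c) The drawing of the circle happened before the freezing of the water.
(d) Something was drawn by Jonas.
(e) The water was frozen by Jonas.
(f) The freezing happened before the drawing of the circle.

(a) Entailed — 'scrub' is an activity; 'was scrubbing' entails that some scrubbing happened, so 'scrubbed' holds.
(b) Not entailed — Jonas froze the water, not the counter; the counter belongs to the scrubbing event.
(c) Not entailed — the narrative places the freezing before the drawing, not after.
(d) Entailed — this follows by dropping conjuncts from the drawing event's description.
(e) Entailed — every conjunct here is already in the original freezing event.
(f) Entailed — the narrative places the freezing before the drawing.

(a), (d), (e), (f)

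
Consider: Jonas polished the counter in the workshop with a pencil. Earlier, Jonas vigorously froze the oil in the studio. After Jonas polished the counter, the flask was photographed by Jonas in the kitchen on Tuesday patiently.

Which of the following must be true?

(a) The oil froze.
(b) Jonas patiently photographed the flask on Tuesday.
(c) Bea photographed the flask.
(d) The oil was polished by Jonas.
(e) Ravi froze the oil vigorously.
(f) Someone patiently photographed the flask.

(a), (b), (f)

(a) Entailed — 'Jonas froze the oil' is causative; it entails the inchoative 'the oil froze'.
(b) Entailed — dropping 'in the kitchen' leaves a sub-description the original still satisfies.
(c) Not entailed — the passage has Jonas photographing the flask, not Bea.
(d) Not entailed — Jonas polished the counter, not the oil; the oil belongs to the freezing event.
(e) Not entailed — the passage has Jonas freezing the oil, not Ravi.
(f) Entailed — dropping 'in the kitchen', 'on Tuesday' and generalizing the agent leaves a sub-description the original still satisfies.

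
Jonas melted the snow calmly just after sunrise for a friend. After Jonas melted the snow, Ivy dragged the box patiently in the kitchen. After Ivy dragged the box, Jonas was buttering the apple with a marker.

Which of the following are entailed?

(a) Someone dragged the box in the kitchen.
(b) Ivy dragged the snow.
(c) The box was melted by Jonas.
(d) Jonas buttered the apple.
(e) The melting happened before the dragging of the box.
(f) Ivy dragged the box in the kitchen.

(a), (e), (f)

(a) Entailed — this follows by dropping conjuncts from the dragging event's description.
(b) Not entailed — Ivy dragged the box, not the snow; the snow belongs to the melting event.
(c) Not entailed — Jonas melted the snow, not the box; the box belongs to the dragging event.
(d) Not entailed — 'was buttering' is progressive on an accomplishment; it does not entail the completed 'buttered'.
(e) Entailed — the narrative places the melting before the dragging.
(f) Entailed — the original entails any weakening of itself; this just drops 'patiently'.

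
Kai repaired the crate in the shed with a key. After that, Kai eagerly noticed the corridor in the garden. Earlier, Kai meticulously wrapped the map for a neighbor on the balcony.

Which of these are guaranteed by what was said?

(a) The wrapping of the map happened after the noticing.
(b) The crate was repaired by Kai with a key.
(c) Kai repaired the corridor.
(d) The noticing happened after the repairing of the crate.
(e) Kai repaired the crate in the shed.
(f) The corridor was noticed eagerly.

(b), (d), (e), (f)

(a) Not entailed — the narrative places the wrapping before the noticing, not after.
(b) Entailed — this follows by dropping conjuncts from the repairing event's description.
(c) Not entailed — Kai repaired the crate, not the corridor; the corridor belongs to the noticing event.
(d) Entailed — the narrative places the repairing before the noticing.
(e) Entailed — dropping 'with a key' leaves a sub-description the original still satisfies.
(f) Entailed — the original entails any weakening of itself; this just drops 'in the garden' and generalizes the agent.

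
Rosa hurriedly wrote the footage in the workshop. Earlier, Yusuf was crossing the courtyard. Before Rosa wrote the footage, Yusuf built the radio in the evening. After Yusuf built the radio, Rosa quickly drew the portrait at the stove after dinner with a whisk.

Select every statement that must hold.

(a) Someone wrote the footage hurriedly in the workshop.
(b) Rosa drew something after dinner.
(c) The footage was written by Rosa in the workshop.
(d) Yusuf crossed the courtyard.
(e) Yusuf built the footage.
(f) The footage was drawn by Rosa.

(a), (b), (c)

(a) Entailed — the original entails any weakening of itself; this just generalizes the agent.
(b) Entailed — the original entails any weakening of itself; this just drops 'with a whisk', 'at the stove', 'quickly' and generalizes the patient.
(c) Entailed — the original entails any weakening of itself; this just drops 'hurriedly'.
(d) Not entailed — 'was crossing' is progressive on an accomplishment; it does not entail the completed 'crossed'.
(e) Not entailed — Yusuf built the radio, not the footage; the footage belongs to the writing event.
(f) Not entailed — Rosa drew the portrait, not the footage; the footage belongs to the writing event.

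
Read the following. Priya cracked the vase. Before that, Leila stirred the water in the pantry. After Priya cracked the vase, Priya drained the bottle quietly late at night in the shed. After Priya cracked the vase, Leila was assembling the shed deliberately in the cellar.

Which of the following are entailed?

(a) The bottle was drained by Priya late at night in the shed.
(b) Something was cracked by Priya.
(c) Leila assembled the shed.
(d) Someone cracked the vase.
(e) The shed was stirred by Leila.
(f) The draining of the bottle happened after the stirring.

(a), (b), (d), (f)

(a) Entailed — every conjunct here is already in the original draining event.
(b) Entailed — every conjunct here is already in the original cracking event.
(c) Not entailed — 'was assembling' is progressive on an accomplishment; it does not entail the completed 'assembled'.
(d) Entailed — the original entails any weakening of itself; this just generalizes the agent.
(e) Not entailed — Leila stirred the water, not the shed; the shed belongs to the assembling event.
(f) Entailed — the narrative places the stirring before the draining.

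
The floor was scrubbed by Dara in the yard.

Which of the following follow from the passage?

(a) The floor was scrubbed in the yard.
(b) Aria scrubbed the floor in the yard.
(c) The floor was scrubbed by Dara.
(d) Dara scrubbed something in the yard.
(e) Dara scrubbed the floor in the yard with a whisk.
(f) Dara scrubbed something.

(a) Entailed — generalizing the agent leaves a sub-description the original still satisfies.
(b) Not entailed — the passage has Dara scrubbing the floor, not Aria.
(c) Entailed — the original entails any weakening of itself; this just drops 'in the yard'.
(d) Entailed — this follows by dropping conjuncts from the scrubbing event's description.
(e) Not entailed — 'with a whisk' adds information not in the original event.
(f) Entailed — the original entails any weakening of itself; this just drops 'in the yard' and generalizes the patient.

(a), (c), (d), (f)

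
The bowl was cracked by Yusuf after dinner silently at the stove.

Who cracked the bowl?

Yusuf

'Yusuf' marks the agent of the cracking event.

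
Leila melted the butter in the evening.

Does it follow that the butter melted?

yes

'Leila melted the butter' is the causative; it entails the inchoative 'the butter melted'.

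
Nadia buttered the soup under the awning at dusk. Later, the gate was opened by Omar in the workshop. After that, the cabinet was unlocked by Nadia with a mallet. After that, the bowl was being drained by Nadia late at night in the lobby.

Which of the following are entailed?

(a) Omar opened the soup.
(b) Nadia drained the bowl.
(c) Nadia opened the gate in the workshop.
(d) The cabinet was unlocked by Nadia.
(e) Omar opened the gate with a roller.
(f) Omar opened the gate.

(a) Not entailed — Omar opened the gate, not the soup; the soup belongs to the buttering event.
(b) Not entailed — 'was draining' is progressive on an accomplishment; it does not entail the completed 'drained'.
(c) Not entailed — the passage has Omar opening the gate, not Nadia.
(d) Entailed — the original entails any weakening of itself; this just drops 'with a mallet'.
(e) Not entailed — 'with a roller' adds information not in the original event.
(f) Entailed — every conjunct here is already in the original opening event.

(d), (f)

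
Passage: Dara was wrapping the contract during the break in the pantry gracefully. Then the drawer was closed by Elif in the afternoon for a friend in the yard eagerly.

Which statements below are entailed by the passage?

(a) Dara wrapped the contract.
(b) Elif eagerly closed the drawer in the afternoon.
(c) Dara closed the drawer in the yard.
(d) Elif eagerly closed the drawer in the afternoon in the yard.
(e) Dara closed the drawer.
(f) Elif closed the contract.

(b), (d)

(a) Not entailed — 'was wrapping' is progressive on an accomplishment; it does not entail the completed 'wrapped'.
(b) Entailed — the original entails any weakening of itself; this just drops 'for a friend', 'in the yard'.
(c) Not entailed — the passage has Elif closing the drawer, not Dara.
(d) Entailed — this follows by dropping conjuncts from the closing event's description.
(e) Not entailed — the passage has Elif closing the drawer, not Dara.
(f) Not entailed — Elif closed the drawer, not the contract; the contract belongs to the wrapping event.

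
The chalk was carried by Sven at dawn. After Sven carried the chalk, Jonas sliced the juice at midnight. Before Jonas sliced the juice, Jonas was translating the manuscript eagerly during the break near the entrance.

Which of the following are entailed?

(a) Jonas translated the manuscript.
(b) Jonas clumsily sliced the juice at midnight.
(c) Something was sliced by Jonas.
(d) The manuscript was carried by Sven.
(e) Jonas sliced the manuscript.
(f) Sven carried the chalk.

(a) Not entailed — 'was translating' is progressive on an accomplishment; it does not entail the completed 'translated'.
(b) Not entailed — 'clumsily' adds information not in the original event.
(c) Entailed — this follows by dropping conjuncts from the slicing event's description.
(d) Not entailed — Sven carried the chalk, not the manuscript; the manuscript belongs to the translating event.
(e) Not entailed — Jonas sliced the juice, not the manuscript; the manuscript belongs to the translating event.
(f) Entailed — dropping 'at dawn' leaves a sub-description the original still satisfies.

(c), (f)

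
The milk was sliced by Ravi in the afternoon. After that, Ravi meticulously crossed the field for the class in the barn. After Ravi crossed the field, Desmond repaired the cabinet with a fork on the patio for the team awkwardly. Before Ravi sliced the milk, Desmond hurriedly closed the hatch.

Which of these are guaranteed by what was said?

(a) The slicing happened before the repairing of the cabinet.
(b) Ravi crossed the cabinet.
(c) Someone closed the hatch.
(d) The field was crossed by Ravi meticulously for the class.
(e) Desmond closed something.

(a) Entailed — the narrative places the slicing before the repairing.
(b) Not entailed — Ravi crossed the field, not the cabinet; the cabinet belongs to the repairing event.
(c) Entailed — this follows by dropping conjuncts from the closing event's description.
(d) Entailed — this follows by dropping conjuncts from the crossing event's description.
(e) Entailed — the original entails any weakening of itself; this just drops 'hurriedly' and generalizes the patient.

(a), (c), (d), (e)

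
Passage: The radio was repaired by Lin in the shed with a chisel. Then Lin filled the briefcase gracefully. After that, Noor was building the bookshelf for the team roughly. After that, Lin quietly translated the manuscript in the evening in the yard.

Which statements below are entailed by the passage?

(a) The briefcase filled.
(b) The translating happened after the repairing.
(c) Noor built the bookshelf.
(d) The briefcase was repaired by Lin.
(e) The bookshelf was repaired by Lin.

(a), (b)

(a) Entailed — 'Lin filled the briefcase' is causative; it entails the inchoative 'the briefcase filled'.
(b) Entailed — the narrative places the repairing before the translating.
(c) Not entailed — 'was building' is progressive on an accomplishment; it does not entail the completed 'built'.
(d) Not entailed — Lin repaired the radio, not the briefcase; the briefcase belongs to the filling event.
(e) Not entailed — Lin repaired the radio, not the bookshelf; the bookshelf belongs to the building event.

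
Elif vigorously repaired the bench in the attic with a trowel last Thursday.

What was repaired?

'the bench' marks the patient of the repairing event.

the bench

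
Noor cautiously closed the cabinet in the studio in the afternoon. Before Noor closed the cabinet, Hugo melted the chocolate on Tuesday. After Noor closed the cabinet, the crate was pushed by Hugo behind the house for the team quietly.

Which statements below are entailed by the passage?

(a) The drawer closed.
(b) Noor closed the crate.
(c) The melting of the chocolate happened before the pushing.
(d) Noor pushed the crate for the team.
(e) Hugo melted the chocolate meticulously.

(a) Not entailed — the cabinet is what closed, not the drawer.
(b) Not entailed — Noor closed the cabinet, not the crate; the crate belongs to the pushing event.
(c) Entailed — the narrative places the melting before the pushing.
(d) Not entailed — the passage has Hugo pushing the crate, not Noor.
(e) Not entailed — 'meticulously' adds information not in the original event.

(c)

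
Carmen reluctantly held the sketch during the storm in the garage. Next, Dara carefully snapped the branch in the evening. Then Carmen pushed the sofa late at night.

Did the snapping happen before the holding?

The narrative orders the holding before the snapping.

no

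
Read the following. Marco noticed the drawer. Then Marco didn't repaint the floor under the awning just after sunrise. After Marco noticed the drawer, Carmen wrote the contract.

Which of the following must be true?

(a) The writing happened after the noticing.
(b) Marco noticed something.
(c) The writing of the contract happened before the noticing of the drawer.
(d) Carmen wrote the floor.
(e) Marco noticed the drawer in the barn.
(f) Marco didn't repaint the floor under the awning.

(a) Entailed — the narrative places the noticing before the writing.
(b) Entailed — every conjunct here is already in the original noticing event.
(c) Not entailed — the narrative places the noticing before the writing, not after.
(d) Not entailed — Carmen wrote the contract, not the floor; the floor belongs to the repainting event.
(e) Not entailed — 'in the barn' adds information not in the original event.
(f) Not entailed — dropping 'just after sunrise' under negation is not valid — the original leaves open that Marco repainted the floor some other way.

(a), (b)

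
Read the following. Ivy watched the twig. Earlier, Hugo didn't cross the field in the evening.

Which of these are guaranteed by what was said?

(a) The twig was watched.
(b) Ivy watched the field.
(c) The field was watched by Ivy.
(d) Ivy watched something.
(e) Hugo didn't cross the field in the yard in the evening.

(a), (d), (e)

(a) Entailed — this follows by dropping conjuncts from the watching event's description.
(b) Not entailed — Ivy watched the twig, not the field; the field belongs to the crossing event.
(c) Not entailed — Ivy watched the twig, not the field; the field belongs to the crossing event.
(d) Entailed — every conjunct here is already in the original watching event.
(e) Entailed — under negation, adding a further restriction is entailed: if no such crossing event occurred, none occurred in the yard either.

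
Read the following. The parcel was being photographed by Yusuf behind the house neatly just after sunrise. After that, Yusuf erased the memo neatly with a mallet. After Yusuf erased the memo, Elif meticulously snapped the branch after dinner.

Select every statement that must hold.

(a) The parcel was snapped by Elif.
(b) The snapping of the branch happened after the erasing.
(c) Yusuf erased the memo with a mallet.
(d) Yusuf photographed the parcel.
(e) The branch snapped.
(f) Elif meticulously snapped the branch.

(b), (c), (e), (f)

(a) Not entailed — Elif snapped the branch, not the parcel; the parcel belongs to the photographing event.
(b) Entailed — the narrative places the erasing before the snapping.
(c) Entailed — dropping 'neatly' leaves a sub-description the original still satisfies.
(d) Not entailed — 'was photographing' is progressive on an accomplishment; it does not entail the completed 'photographed'.
(e) Entailed — 'Elif snapped the branch' is causative; it entails the inchoative 'the branch snapped'.
(f) Entailed — every conjunct here is already in the original snapping event.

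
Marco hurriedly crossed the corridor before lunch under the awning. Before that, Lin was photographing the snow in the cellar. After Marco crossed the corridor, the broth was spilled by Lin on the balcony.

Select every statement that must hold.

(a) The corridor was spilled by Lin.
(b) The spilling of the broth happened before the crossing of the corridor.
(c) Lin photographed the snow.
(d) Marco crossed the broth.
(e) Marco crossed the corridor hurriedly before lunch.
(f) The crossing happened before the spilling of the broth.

(e), (f)

(a) Not entailed — Lin spilled the broth, not the corridor; the corridor belongs to the crossing event.
(b) Not entailed — the narrative places the crossing before the spilling, not after.
(c) Not entailed — 'was photographing' is progressive on an accomplishment; it does not entail the completed 'photographed'.
(d) Not entailed — Marco crossed the corridor, not the broth; the broth belongs to the spilling event.
(e) Entailed — every conjunct here is already in the original crossing event.
(f) Entailed — the narrative places the crossing before the spilling.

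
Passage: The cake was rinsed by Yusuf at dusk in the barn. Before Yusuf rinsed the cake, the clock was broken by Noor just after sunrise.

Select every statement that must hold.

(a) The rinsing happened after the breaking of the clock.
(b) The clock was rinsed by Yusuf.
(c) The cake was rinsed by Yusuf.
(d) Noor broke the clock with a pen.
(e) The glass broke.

(a) Entailed — the narrative places the breaking before the rinsing.
(b) Not entailed — Yusuf rinsed the cake, not the clock; the clock belongs to the breaking event.
(c) Entailed — the original entails any weakening of itself; this just drops 'at dusk', 'in the barn'.
(d) Not entailed — 'with a pen' adds information not in the original event.
(e) Not entailed — the clock is what broke, not the glass.

(a), (c)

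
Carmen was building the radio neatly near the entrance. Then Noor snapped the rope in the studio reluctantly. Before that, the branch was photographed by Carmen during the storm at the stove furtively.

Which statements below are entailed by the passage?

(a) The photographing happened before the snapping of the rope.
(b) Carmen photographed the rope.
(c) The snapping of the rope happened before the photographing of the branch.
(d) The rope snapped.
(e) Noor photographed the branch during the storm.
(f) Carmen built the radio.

(a) Entailed — the narrative places the photographing before the snapping.
(b) Not entailed — Carmen photographed the branch, not the rope; the rope belongs to the snapping event.
(c) Not entailed — the narrative places the photographing before the snapping, not after.
(d) Entailed — 'Noor snapped the rope' is causative; it entails the inchoative 'the rope snapped'.
(e) Not entailed — the passage has Carmen photographing the branch, not Noor.
(f) Not entailed — 'was building' is progressive on an accomplishment; it does not entail the completed 'built'.

(a), (d)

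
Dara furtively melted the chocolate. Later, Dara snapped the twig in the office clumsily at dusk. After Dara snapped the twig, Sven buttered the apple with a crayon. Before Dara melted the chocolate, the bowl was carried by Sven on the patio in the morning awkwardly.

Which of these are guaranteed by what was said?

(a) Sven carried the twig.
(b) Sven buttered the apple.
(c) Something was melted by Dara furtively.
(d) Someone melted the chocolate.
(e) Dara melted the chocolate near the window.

(a) Not entailed — Sven carried the bowl, not the twig; the twig belongs to the snapping event.
(b) Entailed — dropping 'with a crayon' leaves a sub-description the original still satisfies.
(c) Entailed — every conjunct here is already in the original melting event.
(d) Entailed — this follows by dropping conjuncts from the melting event's description.
(e) Not entailed — 'near the window' adds information not in the original event.

(b), (c), (d)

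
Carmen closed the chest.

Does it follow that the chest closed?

'Carmen closed the chest' is the causative; it entails the inchoative 'the chest closed'.

yes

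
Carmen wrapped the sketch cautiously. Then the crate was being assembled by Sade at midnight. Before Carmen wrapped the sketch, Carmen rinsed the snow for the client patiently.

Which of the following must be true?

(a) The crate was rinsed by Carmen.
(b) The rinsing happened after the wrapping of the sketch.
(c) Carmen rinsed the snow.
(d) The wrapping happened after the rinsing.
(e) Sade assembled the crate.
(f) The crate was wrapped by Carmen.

(a) Not entailed — Carmen rinsed the snow, not the crate; the crate belongs to the assembling event.
(b) Not entailed — the narrative places the rinsing before the wrapping, not after.
(c) Entailed — every conjunct here is already in the original rinsing event.
(d) Entailed — the narrative places the rinsing before the wrapping.
(e) Not entailed — 'was assembling' is progressive on an accomplishment; it does not entail the completed 'assembled'.
(f) Not entailed — Carmen wrapped the sketch, not the crate; the crate belongs to the assembling event.

(c), (d)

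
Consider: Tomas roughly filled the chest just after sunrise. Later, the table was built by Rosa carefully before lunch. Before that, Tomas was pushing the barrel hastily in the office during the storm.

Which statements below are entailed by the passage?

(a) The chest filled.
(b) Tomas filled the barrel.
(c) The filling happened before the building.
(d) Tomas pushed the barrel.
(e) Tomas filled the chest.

(a) Entailed — 'Tomas filled the chest' is causative; it entails the inchoative 'the chest filled'.
(b) Not entailed — Tomas filled the chest, not the barrel; the barrel belongs to the pushing event.
(c) Entailed — the narrative places the filling before the building.
(d) Entailed — 'push' is an activity; 'was pushing' entails that some pushing happened, so 'pushed' holds.
(e) Entailed — dropping 'roughly', 'just after sunrise' leaves a sub-description the original still satisfies.

(a), (c), (d), (e)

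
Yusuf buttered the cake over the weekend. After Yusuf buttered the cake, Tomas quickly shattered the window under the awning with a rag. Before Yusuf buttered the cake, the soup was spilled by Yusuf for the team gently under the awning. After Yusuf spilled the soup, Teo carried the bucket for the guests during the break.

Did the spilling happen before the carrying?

The narrative orders the spilling before the carrying.

yes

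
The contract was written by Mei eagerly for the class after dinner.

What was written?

'the contract' marks the patient of the writing event.

the contract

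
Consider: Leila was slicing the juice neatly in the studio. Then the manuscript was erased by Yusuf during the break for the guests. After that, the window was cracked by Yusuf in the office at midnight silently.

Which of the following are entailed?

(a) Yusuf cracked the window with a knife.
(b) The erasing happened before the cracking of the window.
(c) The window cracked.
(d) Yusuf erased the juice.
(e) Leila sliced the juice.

(b), (c)

(a) Not entailed — 'with a knife' adds information not in the original event.
(b) Entailed — the narrative places the erasing before the cracking.
(c) Entailed — 'Yusuf cracked the window' is causative; it entails the inchoative 'the window cracked'.
(d) Not entailed — Yusuf erased the manuscript, not the juice; the juice belongs to the slicing event.
(e) Not entailed — 'was slicing' is progressive on an accomplishment; it does not entail the completed 'sliced'.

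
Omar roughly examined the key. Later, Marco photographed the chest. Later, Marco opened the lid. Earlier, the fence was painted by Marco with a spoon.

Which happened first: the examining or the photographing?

the examining

The connectives place the examining before the photographing.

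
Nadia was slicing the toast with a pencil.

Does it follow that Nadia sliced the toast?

no

'was slicing' is progressive; for an accomplishment like 'slice the toast', it doesn't entail completion.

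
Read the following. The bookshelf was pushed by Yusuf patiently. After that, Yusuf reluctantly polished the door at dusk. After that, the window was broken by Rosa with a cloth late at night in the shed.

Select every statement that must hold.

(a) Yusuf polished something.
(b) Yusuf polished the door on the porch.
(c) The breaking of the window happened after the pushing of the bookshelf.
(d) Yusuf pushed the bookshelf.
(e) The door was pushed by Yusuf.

(a), (c), (d)

(a) Entailed — dropping 'reluctantly', 'at dusk' and generalizing the patient leaves a sub-description the original still satisfies.
(b) Not entailed — 'on the porch' adds information not in the original event.
(c) Entailed — the narrative places the pushing before the breaking.
(d) Entailed — the original entails any weakening of itself; this just drops 'patiently'.
(e) Not entailed — Yusuf pushed the bookshelf, not the door; the door belongs to the polishing event.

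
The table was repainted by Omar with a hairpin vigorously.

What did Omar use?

a hairpin

'with a hairpin' marks the instrument of the repainting event.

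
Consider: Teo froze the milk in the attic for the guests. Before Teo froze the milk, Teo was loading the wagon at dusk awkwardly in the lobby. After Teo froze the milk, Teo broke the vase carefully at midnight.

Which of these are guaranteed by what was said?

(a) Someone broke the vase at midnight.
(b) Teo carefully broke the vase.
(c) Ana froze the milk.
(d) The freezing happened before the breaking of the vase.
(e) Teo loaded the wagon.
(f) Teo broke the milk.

(a), (b), (d)

(a) Entailed — every conjunct here is already in the original breaking event.
(b) Entailed — dropping 'at midnight' leaves a sub-description the original still satisfies.
(c) Not entailed — the passage has Teo freezing the milk, not Ana.
(d) Entailed — the narrative places the freezing before the breaking.
(e) Not entailed — 'was loading' is progressive on an accomplishment; it does not entail the completed 'loaded'.
(f) Not entailed — Teo broke the vase, not the milk; the milk belongs to the freezing event.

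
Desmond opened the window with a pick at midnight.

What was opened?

the window

'the window' marks the patient of the opening event.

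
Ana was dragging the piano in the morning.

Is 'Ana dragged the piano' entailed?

'drag' is atelic; if Ana was dragging the piano, then Ana dragged the piano (for some time).

yes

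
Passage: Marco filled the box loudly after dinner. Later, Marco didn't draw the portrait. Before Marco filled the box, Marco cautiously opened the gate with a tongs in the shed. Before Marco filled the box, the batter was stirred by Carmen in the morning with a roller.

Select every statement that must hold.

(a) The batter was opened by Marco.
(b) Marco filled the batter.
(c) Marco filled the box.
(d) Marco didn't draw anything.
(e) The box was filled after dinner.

(c), (e)

(a) Not entailed — Marco opened the gate, not the batter; the batter belongs to the stirring event.
(b) Not entailed — Marco filled the box, not the batter; the batter belongs to the stirring event.
(c) Entailed — dropping 'loudly', 'after dinner' leaves a sub-description the original still satisfies.
(d) Not entailed — the original only denies this specific event; Marco may have drawn something else.
(e) Entailed — dropping 'loudly' and generalizing the agent leaves a sub-description the original still satisfies.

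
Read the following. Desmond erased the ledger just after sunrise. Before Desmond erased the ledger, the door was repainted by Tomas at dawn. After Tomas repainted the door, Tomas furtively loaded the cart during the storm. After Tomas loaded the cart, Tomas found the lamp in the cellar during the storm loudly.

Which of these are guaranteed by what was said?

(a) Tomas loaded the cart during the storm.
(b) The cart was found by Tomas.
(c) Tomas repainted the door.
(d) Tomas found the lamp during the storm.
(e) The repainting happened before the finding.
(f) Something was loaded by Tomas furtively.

(a) Entailed — this follows by dropping conjuncts from the loading event's description.
(b) Not entailed — Tomas found the lamp, not the cart; the cart belongs to the loading event.
(c) Entailed — the original entails any weakening of itself; this just drops 'at dawn'.
(d) Entailed — dropping 'in the cellar', 'loudly' leaves a sub-description the original still satisfies.
(e) Entailed — the narrative places the repainting before the finding.
(f) Entailed — this follows by dropping conjuncts from the loading event's description.

(a), (c), (d), (e), (f)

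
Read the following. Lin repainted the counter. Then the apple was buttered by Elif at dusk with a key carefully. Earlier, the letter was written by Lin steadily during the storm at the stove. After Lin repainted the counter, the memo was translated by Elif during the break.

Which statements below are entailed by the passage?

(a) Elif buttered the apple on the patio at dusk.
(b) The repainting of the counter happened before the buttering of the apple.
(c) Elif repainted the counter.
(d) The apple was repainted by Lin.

(a) Not entailed — 'on the patio' adds information not in the original event.
(b) Entailed — the narrative places the repainting before the buttering.
(c) Not entailed — the passage has Lin repainting the counter, not Elif.
(d) Not entailed — Lin repainted the counter, not the apple; the apple belongs to the buttering event.

(b)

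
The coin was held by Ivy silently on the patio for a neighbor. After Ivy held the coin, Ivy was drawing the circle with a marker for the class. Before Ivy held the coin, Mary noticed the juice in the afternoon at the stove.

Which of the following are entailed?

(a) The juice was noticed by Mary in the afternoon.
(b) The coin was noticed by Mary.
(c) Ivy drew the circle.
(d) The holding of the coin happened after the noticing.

(a) Entailed — every conjunct here is already in the original noticing event.
(b) Not entailed — Mary noticed the juice, not the coin; the coin belongs to the holding event.
(c) Not entailed — 'was drawing' is progressive on an accomplishment; it does not entail the completed 'drew'.
(d) Entailed — the narrative places the noticing before the holding.

(a), (d)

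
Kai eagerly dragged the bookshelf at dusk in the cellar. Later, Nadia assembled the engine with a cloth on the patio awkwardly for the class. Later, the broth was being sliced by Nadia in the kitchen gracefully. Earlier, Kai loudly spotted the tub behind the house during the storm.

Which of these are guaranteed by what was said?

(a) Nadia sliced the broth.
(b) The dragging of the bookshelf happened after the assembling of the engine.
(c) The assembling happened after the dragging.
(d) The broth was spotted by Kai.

(c)

(a) Not entailed — 'was slicing' is progressive on an accomplishment; it does not entail the completed 'sliced'.
(b) Not entailed — the narrative places the dragging before the assembling, not after.
(c) Entailed — the narrative places the dragging before the assembling.
(d) Not entailed — Kai spotted the tub, not the broth; the broth belongs to the slicing event.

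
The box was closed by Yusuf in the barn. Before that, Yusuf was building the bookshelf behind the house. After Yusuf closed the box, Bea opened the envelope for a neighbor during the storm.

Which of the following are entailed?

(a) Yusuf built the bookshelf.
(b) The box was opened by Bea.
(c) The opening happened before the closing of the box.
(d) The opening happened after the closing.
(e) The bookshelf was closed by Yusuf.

(a) Not entailed — 'was building' is progressive on an accomplishment; it does not entail the completed 'built'.
(b) Not entailed — Bea opened the envelope, not the box; the box belongs to the closing event.
(c) Not entailed — the narrative places the closing before the opening, not after.
(d) Entailed — the narrative places the closing before the opening.
(e) Not entailed — Yusuf closed the box, not the bookshelf; the bookshelf belongs to the building event.

(d)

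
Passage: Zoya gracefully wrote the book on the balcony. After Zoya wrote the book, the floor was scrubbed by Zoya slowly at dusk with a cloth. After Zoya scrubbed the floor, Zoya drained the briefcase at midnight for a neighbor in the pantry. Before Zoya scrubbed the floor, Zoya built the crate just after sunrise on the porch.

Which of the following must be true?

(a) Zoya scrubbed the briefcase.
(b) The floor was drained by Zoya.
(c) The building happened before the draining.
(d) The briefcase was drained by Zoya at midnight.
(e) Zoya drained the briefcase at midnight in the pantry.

(a) Not entailed — Zoya scrubbed the floor, not the briefcase; the briefcase belongs to the draining event.
(b) Not entailed — Zoya drained the briefcase, not the floor; the floor belongs to the scrubbing event.
(c) Entailed — the narrative places the building before the draining.
(d) Entailed — every conjunct here is already in the original draining event.
(e) Entailed — this follows by dropping conjuncts from the draining event's description.

(c), (d), (e)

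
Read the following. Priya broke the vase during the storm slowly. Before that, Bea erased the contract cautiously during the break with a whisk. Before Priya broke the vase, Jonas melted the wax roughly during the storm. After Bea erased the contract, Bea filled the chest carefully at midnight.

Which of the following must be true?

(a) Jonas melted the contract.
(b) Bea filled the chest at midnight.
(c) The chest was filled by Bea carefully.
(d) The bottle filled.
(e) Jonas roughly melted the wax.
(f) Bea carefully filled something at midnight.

(b), (c), (e), (f)

(a) Not entailed — Jonas melted the wax, not the contract; the contract belongs to the erasing event.
(b) Entailed — this follows by dropping conjuncts from the filling event's description.
(c) Entailed — the original entails any weakening of itself; this just drops 'at midnight'.
(d) Not entailed — the chest is what filled, not the bottle.
(e) Entailed — every conjunct here is already in the original melting event.
(f) Entailed — every conjunct here is already in the original filling event.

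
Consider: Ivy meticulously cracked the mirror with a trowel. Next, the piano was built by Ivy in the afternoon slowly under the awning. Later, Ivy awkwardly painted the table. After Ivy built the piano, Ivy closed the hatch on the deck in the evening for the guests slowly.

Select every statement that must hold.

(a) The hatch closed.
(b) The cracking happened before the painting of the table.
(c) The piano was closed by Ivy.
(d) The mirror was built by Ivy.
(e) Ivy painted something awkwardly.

(a) Entailed — 'Ivy closed the hatch' is causative; it entails the inchoative 'the hatch closed'.
(b) Entailed — the narrative places the cracking before the painting.
(c) Not entailed — Ivy closed the hatch, not the piano; the piano belongs to the building event.
(d) Not entailed — Ivy built the piano, not the mirror; the mirror belongs to the cracking event.
(e) Entailed — every conjunct here is already in the original painting event.

(a), (b), (e)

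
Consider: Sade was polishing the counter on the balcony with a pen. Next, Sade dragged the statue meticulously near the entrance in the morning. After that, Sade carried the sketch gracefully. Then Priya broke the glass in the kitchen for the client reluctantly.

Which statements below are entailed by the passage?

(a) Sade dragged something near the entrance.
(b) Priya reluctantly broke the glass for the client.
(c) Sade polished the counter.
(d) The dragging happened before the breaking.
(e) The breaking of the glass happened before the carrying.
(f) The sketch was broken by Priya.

(a) Entailed — this follows by dropping conjuncts from the dragging event's description.
(b) Entailed — this follows by dropping conjuncts from the breaking event's description.
(c) Entailed — 'polish' is an activity; 'was polishing' entails that some polishing happened, so 'polished' holds.
(d) Entailed — the narrative places the dragging before the breaking.
(e) Not entailed — the narrative places the carrying before the breaking, not after.
(f) Not entailed — Priya broke the glass, not the sketch; the sketch belongs to the carrying event.

(a), (b), (c), (d)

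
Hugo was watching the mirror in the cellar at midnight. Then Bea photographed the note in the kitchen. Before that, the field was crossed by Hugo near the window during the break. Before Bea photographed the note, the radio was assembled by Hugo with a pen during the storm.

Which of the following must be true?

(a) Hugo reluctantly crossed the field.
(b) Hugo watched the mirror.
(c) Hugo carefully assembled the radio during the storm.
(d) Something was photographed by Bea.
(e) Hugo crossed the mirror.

(a) Not entailed — 'reluctantly' adds information not in the original event.
(b) Entailed — 'watch' is an activity; 'was watching' entails that some watching happened, so 'watched' holds.
(c) Not entailed — 'carefully' adds information not in the original event.
(d) Entailed — the original entails any weakening of itself; this just drops 'in the kitchen' and generalizes the patient.
(e) Not entailed — Hugo crossed the field, not the mirror; the mirror belongs to the watching event.

(b), (d)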